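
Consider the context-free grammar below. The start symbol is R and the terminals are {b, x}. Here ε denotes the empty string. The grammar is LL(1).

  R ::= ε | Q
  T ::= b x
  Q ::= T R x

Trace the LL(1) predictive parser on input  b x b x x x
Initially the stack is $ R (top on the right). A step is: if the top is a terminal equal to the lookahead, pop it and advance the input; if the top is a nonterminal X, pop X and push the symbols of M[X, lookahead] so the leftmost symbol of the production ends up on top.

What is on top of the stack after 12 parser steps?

      Stack        Input          Action
   1  $ R          b x b x x x $  expand R ::= Q
   2  $ Q          b x b x x x $  expand Q ::= T R x
   3  $ x R T      b x b x x x $  expand T ::= b x
   4  $ x R x b    b x b x x x $  match b
   5  $ x R x      x b x x x $    match x
   6  $ x R        b x x x $      expand R ::= Q
   7  $ x Q        b x x x $      expand Q ::= T R x
   8  $ x x R T    b x x x $      expand T ::= b x
   9  $ x x R x b  b x x x $      match b
  10  $ x x R x    x x x $        match x
  11  $ x x R      x x $          expand R ::= ε
  12  $ x x        x x $          match x
Stack after step 12: $ x (top = x).

x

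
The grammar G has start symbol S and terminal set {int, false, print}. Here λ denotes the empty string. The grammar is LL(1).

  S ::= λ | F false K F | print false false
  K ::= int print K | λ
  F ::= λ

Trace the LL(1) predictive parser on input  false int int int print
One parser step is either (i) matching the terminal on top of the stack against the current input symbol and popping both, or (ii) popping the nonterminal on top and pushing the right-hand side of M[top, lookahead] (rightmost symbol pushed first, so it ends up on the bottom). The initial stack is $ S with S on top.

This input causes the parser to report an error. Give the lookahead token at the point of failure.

step 1: stack=$ S  input=false int int int print $  — expand S ::= F false K F
step 2: stack=$ F K false F  input=false int int int print $  — expand F ::= λ
step 3: stack=$ F K false  input=false int int int print $  — match false
step 4: stack=$ F K  input=int int int print $  — expand K ::= int print K
step 5: stack=$ F K print int  input=int int int print $  — match int
step 6: stack=$ F K print  input=int int print $  — error: top is terminal print but lookahead is int

int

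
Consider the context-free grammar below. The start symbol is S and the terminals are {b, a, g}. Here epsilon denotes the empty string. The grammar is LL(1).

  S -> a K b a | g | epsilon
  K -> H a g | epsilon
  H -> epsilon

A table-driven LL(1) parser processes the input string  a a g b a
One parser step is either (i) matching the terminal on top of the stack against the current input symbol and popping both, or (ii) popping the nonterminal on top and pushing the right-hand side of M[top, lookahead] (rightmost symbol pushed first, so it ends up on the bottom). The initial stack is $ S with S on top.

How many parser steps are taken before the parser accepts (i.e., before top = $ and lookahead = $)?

8

step 1: stack=$ S  input=a a g b a $  — expand S -> a K b a
step 2: stack=$ a b K a  input=a a g b a $  — match a
step 3: stack=$ a b K  input=a g b a $  — expand K -> H a g
step 4: stack=$ a b g a H  input=a g b a $  — expand H -> epsilon
step 5: stack=$ a b g a  input=a g b a $  — match a
step 6: stack=$ a b g  input=g b a $  — match g
step 7: stack=$ a b  input=b a $  — match b
step 8: stack=$ a  input=a $  — match a
Accept reached after 8 steps.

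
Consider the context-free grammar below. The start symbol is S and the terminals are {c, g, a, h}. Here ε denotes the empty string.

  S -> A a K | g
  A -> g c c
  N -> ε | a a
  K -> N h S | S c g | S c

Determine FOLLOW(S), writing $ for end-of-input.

FIRST(A) = {g}
FIRST(N) = {ε, a}
FIRST(S) = {g}  (via A a K)
FIRST(K) = {a, g, h}  (via N h S, S c g, S c)
FOLLOW(S) includes $ since S is the start symbol.
FOLLOW(A): in S->A a K, A is followed by a K with FIRST {a}. Thus FOLLOW(A) = {a}.
FOLLOW(N): in K->N h S, N is followed by h S with FIRST {h}. Thus FOLLOW(N) = {h}.
FOLLOW(S): in K->N h S, the suffix after S is empty, so FOLLOW(S) ⊇ FOLLOW(K) = {$, c}; in K->S c g, S is followed by c g with FIRST {c}; in K->S c, S is followed by c with FIRST {c}. Thus FOLLOW(S) = {$, c}.
FOLLOW(K): in S->A a K, the suffix after K is empty, so FOLLOW(K) ⊇ FOLLOW(S) = {$, c}. Thus FOLLOW(K) = {$, c}.

{$, c}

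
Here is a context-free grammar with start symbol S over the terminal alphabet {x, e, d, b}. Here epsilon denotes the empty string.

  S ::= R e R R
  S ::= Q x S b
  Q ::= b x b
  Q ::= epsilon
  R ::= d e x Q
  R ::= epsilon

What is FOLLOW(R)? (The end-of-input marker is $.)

FIRST(Q): from Q::=b x b we get {b}; from Q::=epsilon we get {epsilon}. So FIRST(Q) = {epsilon, b}.
FIRST(R): from R::=d e x Q we get {d}; from R::=epsilon we get {epsilon}. So FIRST(R) = {epsilon, d}.
FIRST(S): from S::=R e R R we get {d, e}; from S::=Q x S b we get {b, x}. So FIRST(S) = {b, d, e, x}.
FOLLOW(S) includes $ since S is the start symbol.
FOLLOW(S): in S::=Q x S b, S is followed by b with FIRST {b}. Thus FOLLOW(S) = {$, b}.
FOLLOW(R): in S::=R e R R (occurrence 1), R is followed by e R R with FIRST {e}; in S::=R e R R (occurrence 2), R is followed by R with FIRST {epsilon, d}; in S::=R e R R (occurrence 2), the suffix after R is nullable, so FOLLOW(R) ⊇ FOLLOW(S) = {$, b}; in S::=R e R R (occurrence 3), the suffix after R is empty, so FOLLOW(R) ⊇ FOLLOW(S) = {$, b}. Thus FOLLOW(R) = {$, b, d, e}.
FOLLOW(Q): in S::=Q x S b, Q is followed by x S b with FIRST {x}; in R::=d e x Q, the suffix after Q is empty, so FOLLOW(Q) ⊇ FOLLOW(R) = {$, b, d, e}. Thus FOLLOW(Q) = {$, b, d, e, x}.

{$, b, d, e}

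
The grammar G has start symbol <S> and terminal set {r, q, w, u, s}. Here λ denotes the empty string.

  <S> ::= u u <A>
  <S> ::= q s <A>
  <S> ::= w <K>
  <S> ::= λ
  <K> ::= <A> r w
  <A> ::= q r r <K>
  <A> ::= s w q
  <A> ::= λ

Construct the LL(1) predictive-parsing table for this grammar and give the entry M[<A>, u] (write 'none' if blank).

none

FIRST(<S>) = {λ, q, u, w}
FIRST(<A>) = {λ, q, s}
FIRST(<K>) = {q, r, s}  (via <A> r w)
FOLLOW(<S>) includes $ since <S> is the start symbol.
FOLLOW(<S>): <S> appears on no right-hand side. Thus FOLLOW(<S>) = {$}.
FOLLOW(<A>): in <S>::=u u <A>, the suffix after <A> is empty, so FOLLOW(<A>) ⊇ FOLLOW(<S>) = {$}; in <S>::=q s <A>, the suffix after <A> is empty, so FOLLOW(<A>) ⊇ FOLLOW(<S>) = {$}; in <K>::=<A> r w, <A> is followed by r w with FIRST {r}. Thus FOLLOW(<A>) = {$, r}.
For <A> ::= q r r <K>: FIRST(q r r <K>) = {q}, so it goes in M[<A>, t] for t ∈ {q}.
For <A> ::= s w q: FIRST(s w q) = {s}, so it goes in M[<A>, t] for t ∈ {s}.
For <A> ::= λ: FIRST(λ) = {λ}, so it goes in M[<A>, t] for t ∈ {}; since λ ∈ FIRST, also for every t ∈ FOLLOW(<A>) = {$, r}.
None of these place a production in M[<A>, u].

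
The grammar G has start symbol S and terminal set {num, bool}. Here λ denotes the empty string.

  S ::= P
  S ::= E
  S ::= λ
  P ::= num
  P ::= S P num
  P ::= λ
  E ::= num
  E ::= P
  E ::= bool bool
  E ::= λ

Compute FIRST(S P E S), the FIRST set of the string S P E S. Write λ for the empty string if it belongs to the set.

{λ, bool, num}

FIRST(S): from S::=P we get {λ, bool, num}; from S::=E we get {λ, bool, num}; from S::=λ we get {λ}. So FIRST(S) = {λ, bool, num}.
FIRST(P): from P::=num we get {num}; from P::=S P num we get {bool, num}; from P::=λ we get {λ}. So FIRST(P) = {λ, bool, num}.
FIRST(E): from E::=num we get {num}; from E::=P we get {λ, bool, num}; from E::=bool bool we get {bool}; from E::=λ we get {λ}. So FIRST(E) = {λ, bool, num}.
FIRST(S P E S): take FIRST of each symbol in turn, carrying on past any symbol whose FIRST contains λ; result {λ, bool, num}.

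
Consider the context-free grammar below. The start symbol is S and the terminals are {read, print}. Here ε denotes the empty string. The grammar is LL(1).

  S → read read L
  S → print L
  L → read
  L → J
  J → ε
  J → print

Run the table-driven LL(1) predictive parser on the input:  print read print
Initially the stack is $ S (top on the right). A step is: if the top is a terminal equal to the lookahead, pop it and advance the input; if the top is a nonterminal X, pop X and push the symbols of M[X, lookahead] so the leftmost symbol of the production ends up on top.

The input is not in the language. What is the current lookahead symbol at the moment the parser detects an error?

step 1: stack=$ S  input=print read print $  — expand S → print L
step 2: stack=$ L print  input=print read print $  — match print
step 3: stack=$ L  input=read print $  — expand L → read
step 4: stack=$ read  input=read print $  — match read
step 5: stack=$  input=print $  — error: stack empty but input remains

print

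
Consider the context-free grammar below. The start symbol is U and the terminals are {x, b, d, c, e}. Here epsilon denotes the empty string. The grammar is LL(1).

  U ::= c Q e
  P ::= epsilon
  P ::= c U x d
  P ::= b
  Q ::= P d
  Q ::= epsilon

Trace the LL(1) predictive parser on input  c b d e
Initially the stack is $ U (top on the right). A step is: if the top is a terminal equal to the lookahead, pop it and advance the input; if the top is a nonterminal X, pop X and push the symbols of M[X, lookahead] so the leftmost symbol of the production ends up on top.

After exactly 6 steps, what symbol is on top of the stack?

     Stack    Input      Action
  1  $ U      c b d e $  expand U ::= c Q e
  2  $ e Q c  c b d e $  match c
  3  $ e Q    b d e $    expand Q ::= P d
  4  $ e d P  b d e $    expand P ::= b
  5  $ e d b  b d e $    match b
  6  $ e d    d e $      match d
Stack after step 6: $ e (top = e).

e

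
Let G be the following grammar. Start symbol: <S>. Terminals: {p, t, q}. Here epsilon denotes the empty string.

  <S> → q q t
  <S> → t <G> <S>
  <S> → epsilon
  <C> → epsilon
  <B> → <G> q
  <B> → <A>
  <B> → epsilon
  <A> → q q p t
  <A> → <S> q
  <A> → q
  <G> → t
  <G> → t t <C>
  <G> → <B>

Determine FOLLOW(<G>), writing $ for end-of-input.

{$, q, t}

FIRST(<S>) = {epsilon, q, t}
FIRST(<C>) = {epsilon}
FIRST(<A>) = {q, t}  (via <S> q)
FIRST(<B>) = {epsilon, q, t}  (via <G> q, <A>)
FIRST(<G>) = {epsilon, q, t}  (via <B>)
FOLLOW(<S>) includes $ since <S> is the start symbol.
FOLLOW(<S>): in <S>→t <G> <S>, the suffix after <S> is empty (adds nothing new); in <A>→<S> q, <S> is followed by q with FIRST {q}. Thus FOLLOW(<S>) = {$, q}.
FOLLOW(<G>): in <S>→t <G> <S>, <G> is followed by <S> with FIRST {epsilon, q, t}; in <S>→t <G> <S>, the suffix after <G> is nullable, so FOLLOW(<G>) ⊇ FOLLOW(<S>) = {$, q}; in <B>→<G> q, <G> is followed by q with FIRST {q}. Thus FOLLOW(<G>) = {$, q, t}.
FOLLOW(<C>): in <G>→t t <C>, the suffix after <C> is empty, so FOLLOW(<C>) ⊇ FOLLOW(<G>) = {$, q, t}. Thus FOLLOW(<C>) = {$, q, t}.
FOLLOW(<B>): in <G>→<B>, the suffix after <B> is empty, so FOLLOW(<B>) ⊇ FOLLOW(<G>) = {$, q, t}. Thus FOLLOW(<B>) = {$, q, t}.
FOLLOW(<A>): in <B>→<A>, the suffix after <A> is empty, so FOLLOW(<A>) ⊇ FOLLOW(<B>) = {$, q, t}. Thus FOLLOW(<A>) = {$, q, t}.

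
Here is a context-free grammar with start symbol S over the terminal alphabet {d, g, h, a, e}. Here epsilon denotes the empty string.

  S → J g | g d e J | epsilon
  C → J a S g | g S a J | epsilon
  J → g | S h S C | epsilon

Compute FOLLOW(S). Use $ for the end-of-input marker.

{$, a, g, h}

FIRST(S) = {epsilon, g, h}  (via J g)
FIRST(J) = {epsilon, g, h}  (via S h S C)
FIRST(C) = {epsilon, a, g, h}  (via J a S g)
FOLLOW(S) includes $ since S is the start symbol.
FOLLOW(S): in C→J a S g, S is followed by g with FIRST {g}; in C→g S a J, S is followed by a J with FIRST {a}; in J→S h S C (occurrence 1), S is followed by h S C with FIRST {h}; in J→S h S C (occurrence 2), S is followed by C with FIRST {epsilon, a, g, h}; in J→S h S C (occurrence 2), the suffix after S is nullable, so FOLLOW(S) ⊇ FOLLOW(J) = {$, a, g, h}. Thus FOLLOW(S) = {$, a, g, h}.
FOLLOW(C): in J→S h S C, the suffix after C is empty, so FOLLOW(C) ⊇ FOLLOW(J) = {$, a, g, h}. Thus FOLLOW(C) = {$, a, g, h}.
FOLLOW(J): in S→J g, J is followed by g with FIRST {g}; in S→g d e J, the suffix after J is empty, so FOLLOW(J) ⊇ FOLLOW(S) = {$, a, g, h}; in C→J a S g, J is followed by a S g with FIRST {a}; in C→g S a J, the suffix after J is empty, so FOLLOW(J) ⊇ FOLLOW(C) = {$, a, g, h}. Thus FOLLOW(J) = {$, a, g, h}.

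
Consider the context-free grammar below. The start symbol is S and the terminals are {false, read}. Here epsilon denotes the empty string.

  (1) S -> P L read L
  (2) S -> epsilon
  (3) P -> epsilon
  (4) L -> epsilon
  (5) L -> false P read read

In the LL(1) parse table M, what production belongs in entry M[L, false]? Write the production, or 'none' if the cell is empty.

FIRST(P) = {epsilon}
FIRST(L) = {epsilon, false}
FIRST(S) = {epsilon, false, read}  (via P L read L)
FOLLOW(S) includes $ since S is the start symbol.
FOLLOW(S): S appears on no right-hand side. Thus FOLLOW(S) = {$}.
FOLLOW(L): in S->P L read L (occurrence 1), L is followed by read L with FIRST {read}; in S->P L read L (occurrence 2), the suffix after L is empty, so FOLLOW(L) ⊇ FOLLOW(S) = {$}. Thus FOLLOW(L) = {$, read}.
For L -> epsilon: FIRST(epsilon) = {epsilon}, so it goes in M[L, t] for t ∈ {}; since epsilon ∈ FIRST, also for every t ∈ FOLLOW(L) = {$, read}.
For L -> false P read read: FIRST(false P read read) = {false}, so it goes in M[L, t] for t ∈ {false}.

L -> false P read read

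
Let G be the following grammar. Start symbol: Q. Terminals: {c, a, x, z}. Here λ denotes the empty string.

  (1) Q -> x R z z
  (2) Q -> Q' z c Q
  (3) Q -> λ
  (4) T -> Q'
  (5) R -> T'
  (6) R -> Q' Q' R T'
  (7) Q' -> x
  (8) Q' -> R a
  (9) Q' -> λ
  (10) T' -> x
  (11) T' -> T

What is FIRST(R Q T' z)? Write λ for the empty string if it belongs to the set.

FIRST(Q): from Q->x R z z we get {x}; from Q->Q' z c Q we get {a, x, z}; from Q->λ we get {λ}. So FIRST(Q) = {λ, a, x, z}.
FIRST(T): from T->Q' we get {λ, a, x}. So FIRST(T) = {λ, a, x}.
FIRST(T'): from T'->x we get {x}; from T'->T we get {λ, a, x}. So FIRST(T') = {λ, a, x}.
FIRST(R): from R->T' we get {λ, a, x}; from R->Q' Q' R T' we get {λ, a, x}. So FIRST(R) = {λ, a, x}.
FIRST(Q'): from Q'->x we get {x}; from Q'->R a we get {a, x}; from Q'->λ we get {λ}. So FIRST(Q') = {λ, a, x}.
FIRST(R Q T' z): take FIRST of each symbol in turn, carrying on past any symbol whose FIRST contains λ; result {a, x, z}.

{a, x, z}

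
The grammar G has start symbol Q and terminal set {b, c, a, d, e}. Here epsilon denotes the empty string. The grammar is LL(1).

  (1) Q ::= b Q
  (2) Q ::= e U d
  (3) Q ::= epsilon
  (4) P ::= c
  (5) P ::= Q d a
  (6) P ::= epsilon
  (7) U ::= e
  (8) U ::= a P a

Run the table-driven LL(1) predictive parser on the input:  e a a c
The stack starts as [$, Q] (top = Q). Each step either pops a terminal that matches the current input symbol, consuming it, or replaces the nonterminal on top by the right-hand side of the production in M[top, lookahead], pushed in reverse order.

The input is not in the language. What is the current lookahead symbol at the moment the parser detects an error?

c

step 1: stack=$ Q  input=e a a c $  — expand Q ::= e U d
step 2: stack=$ d U e  input=e a a c $  — match e
step 3: stack=$ d U  input=a a c $  — expand U ::= a P a
step 4: stack=$ d a P a  input=a a c $  — match a
step 5: stack=$ d a P  input=a c $  — expand P ::= epsilon
step 6: stack=$ d a  input=a c $  — match a
step 7: stack=$ d  input=c $  — error: top is terminal d but lookahead is c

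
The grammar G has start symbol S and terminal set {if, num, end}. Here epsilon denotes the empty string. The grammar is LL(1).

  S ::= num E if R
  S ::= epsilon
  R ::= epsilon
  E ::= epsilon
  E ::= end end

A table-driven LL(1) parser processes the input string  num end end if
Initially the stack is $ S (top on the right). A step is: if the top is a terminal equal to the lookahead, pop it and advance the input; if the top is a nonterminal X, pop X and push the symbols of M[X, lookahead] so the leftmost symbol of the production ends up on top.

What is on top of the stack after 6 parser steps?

R

     Stack           Input             Action
  1  $ S             num end end if $  expand S ::= num E if R
  2  $ R if E num    num end end if $  match num
  3  $ R if E        end end if $      expand E ::= end end
  4  $ R if end end  end end if $      match end
  5  $ R if end      end if $          match end
  6  $ R if          if $              match if
Stack after step 6: $ R (top = R).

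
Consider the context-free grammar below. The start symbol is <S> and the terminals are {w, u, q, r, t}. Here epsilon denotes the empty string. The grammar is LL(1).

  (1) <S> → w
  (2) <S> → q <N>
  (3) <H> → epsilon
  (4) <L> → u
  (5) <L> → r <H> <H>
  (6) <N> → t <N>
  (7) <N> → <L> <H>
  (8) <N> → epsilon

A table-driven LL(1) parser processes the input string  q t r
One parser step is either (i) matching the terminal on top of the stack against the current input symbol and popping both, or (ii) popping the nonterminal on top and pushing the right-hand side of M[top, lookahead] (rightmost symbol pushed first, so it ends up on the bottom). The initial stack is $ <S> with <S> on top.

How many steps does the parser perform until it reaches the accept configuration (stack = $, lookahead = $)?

10

      Stack            Input    Action
   1  $ <S>            q t r $  expand <S> → q <N>
   2  $ <N> q          q t r $  match q
   3  $ <N>            t r $    expand <N> → t <N>
   4  $ <N> t          t r $    match t
   5  $ <N>            r $      expand <N> → <L> <H>
   6  $ <H> <L>        r $      expand <L> → r <H> <H>
   7  $ <H> <H> <H> r  r $      match r
   8  $ <H> <H> <H>    $        expand <H> → epsilon
   9  $ <H> <H>        $        expand <H> → epsilon
  10  $ <H>            $        expand <H> → epsilon
Accept reached after 10 steps.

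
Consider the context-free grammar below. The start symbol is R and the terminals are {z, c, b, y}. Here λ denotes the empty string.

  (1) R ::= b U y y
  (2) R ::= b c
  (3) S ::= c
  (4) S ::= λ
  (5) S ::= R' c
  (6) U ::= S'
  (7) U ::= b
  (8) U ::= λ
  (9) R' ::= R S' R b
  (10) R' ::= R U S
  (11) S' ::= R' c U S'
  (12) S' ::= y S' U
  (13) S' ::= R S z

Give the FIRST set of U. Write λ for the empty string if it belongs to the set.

FIRST(R): from R::=b U y y we get {b}; from R::=b c we get {b}. So FIRST(R) = {b}.
FIRST(R'): from R'::=R S' R b we get {b}; from R'::=R U S we get {b}. So FIRST(R') = {b}.
FIRST(S): from S::=c we get {c}; from S::=λ we get {λ}; from S::=R' c we get {b}. So FIRST(S) = {λ, b, c}.
FIRST(S'): from S'::=R' c U S' we get {b}; from S'::=y S' U we get {y}; from S'::=R S z we get {b}. So FIRST(S') = {b, y}.
FIRST(U): from U::=S' we get {b, y}; from U::=b we get {b}; from U::=λ we get {λ}. So FIRST(U) = {λ, b, y}.

{λ, b, y}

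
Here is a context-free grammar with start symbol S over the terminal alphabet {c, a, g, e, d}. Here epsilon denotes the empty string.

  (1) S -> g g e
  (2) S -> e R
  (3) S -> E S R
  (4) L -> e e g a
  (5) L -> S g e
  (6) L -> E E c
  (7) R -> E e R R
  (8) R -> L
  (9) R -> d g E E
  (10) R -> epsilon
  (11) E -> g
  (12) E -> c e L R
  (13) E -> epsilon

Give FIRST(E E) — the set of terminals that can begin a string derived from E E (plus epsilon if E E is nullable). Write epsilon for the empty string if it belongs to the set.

FIRST(E) = {epsilon, c, g}
FIRST(S) = {c, e, g}  (via E S R)
FIRST(L) = {c, e, g}  (via S g e, E E c)
FIRST(R) = {epsilon, c, d, e, g}  (via E e R R, L)
FIRST(E E): take FIRST of each symbol in turn, carrying on past any symbol whose FIRST contains epsilon; result {epsilon, c, g}.

{epsilon, c, g}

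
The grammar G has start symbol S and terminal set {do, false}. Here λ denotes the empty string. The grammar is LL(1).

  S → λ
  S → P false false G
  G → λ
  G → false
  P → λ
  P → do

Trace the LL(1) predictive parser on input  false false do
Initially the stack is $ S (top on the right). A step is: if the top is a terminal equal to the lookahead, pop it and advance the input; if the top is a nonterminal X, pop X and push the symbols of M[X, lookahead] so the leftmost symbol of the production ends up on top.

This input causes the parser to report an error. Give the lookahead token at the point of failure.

do

step 1: stack=$ S  input=false false do $  — expand S → P false false G
step 2: stack=$ G false false P  input=false false do $  — expand P → λ
step 3: stack=$ G false false  input=false false do $  — match false
step 4: stack=$ G false  input=false do $  — match false
step 5: stack=$ G  input=do $  — error: M[G, do] is empty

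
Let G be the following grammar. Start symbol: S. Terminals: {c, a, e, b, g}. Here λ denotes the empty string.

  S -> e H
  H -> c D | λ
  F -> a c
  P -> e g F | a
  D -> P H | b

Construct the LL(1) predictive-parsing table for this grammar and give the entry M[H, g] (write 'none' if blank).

none

FIRST(S): from S->e H we get {e}. So FIRST(S) = {e}.
FIRST(H): from H->c D we get {c}; from H->λ we get {λ}. So FIRST(H) = {λ, c}.
FIRST(F): from F->a c we get {a}. So FIRST(F) = {a}.
FIRST(P): from P->e g F we get {e}; from P->a we get {a}. So FIRST(P) = {a, e}.
FIRST(D): from D->P H we get {a, e}; from D->b we get {b}. So FIRST(D) = {a, b, e}.
FOLLOW(S) includes $ since S is the start symbol.
FOLLOW(S): S appears on no right-hand side. Thus FOLLOW(S) = {$}.
FOLLOW(H): in S->e H, the suffix after H is empty, so FOLLOW(H) ⊇ FOLLOW(S) = {$}; in D->P H, the suffix after H is empty, so FOLLOW(H) ⊇ FOLLOW(D) = {$}. Thus FOLLOW(H) = {$}.
FOLLOW(D): in H->c D, the suffix after D is empty, so FOLLOW(D) ⊇ FOLLOW(H) = {$}. Thus FOLLOW(D) = {$}.
For H -> c D: FIRST(c D) = {c}, so it goes in M[H, t] for t ∈ {c}.
For H -> λ: FIRST(λ) = {λ}, so it goes in M[H, t] for t ∈ {}; since λ ∈ FIRST, also for every t ∈ FOLLOW(H) = {$}.
None of these place a production in M[H, g].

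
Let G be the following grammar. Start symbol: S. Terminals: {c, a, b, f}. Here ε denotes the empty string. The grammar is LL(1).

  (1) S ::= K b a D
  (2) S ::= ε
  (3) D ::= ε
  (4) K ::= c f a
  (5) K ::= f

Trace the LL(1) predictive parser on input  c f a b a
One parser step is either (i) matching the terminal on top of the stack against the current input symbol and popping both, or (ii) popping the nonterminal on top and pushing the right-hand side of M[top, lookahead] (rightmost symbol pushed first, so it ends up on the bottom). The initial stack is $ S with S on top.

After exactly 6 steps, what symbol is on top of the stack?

a

     Stack          Input        Action
  1  $ S            c f a b a $  expand S ::= K b a D
  2  $ D a b K      c f a b a $  expand K ::= c f a
  3  $ D a b a f c  c f a b a $  match c
  4  $ D a b a f    f a b a $    match f
  5  $ D a b a      a b a $      match a
  6  $ D a b        b a $        match b
Stack after step 6: $ D a (top = a).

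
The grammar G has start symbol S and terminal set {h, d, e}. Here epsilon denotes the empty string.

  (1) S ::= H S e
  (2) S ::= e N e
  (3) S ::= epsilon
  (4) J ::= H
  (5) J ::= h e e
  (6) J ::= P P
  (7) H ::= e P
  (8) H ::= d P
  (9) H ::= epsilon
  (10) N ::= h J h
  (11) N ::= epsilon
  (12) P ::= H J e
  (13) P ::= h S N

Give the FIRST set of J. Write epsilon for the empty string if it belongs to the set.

FIRST(H): from H::=e P we get {e}; from H::=d P we get {d}; from H::=epsilon we get {epsilon}. So FIRST(H) = {epsilon, d, e}.
FIRST(N): from N::=h J h we get {h}; from N::=epsilon we get {epsilon}. So FIRST(N) = {epsilon, h}.
FIRST(S): from S::=H S e we get {d, e}; from S::=e N e we get {e}; from S::=epsilon we get {epsilon}. So FIRST(S) = {epsilon, d, e}.
FIRST(J): from J::=H we get {epsilon, d, e}; from J::=h e e we get {h}; from J::=P P we get {d, e, h}. So FIRST(J) = {epsilon, d, e, h}.
FIRST(P): from P::=H J e we get {d, e, h}; from P::=h S N we get {h}. So FIRST(P) = {d, e, h}.

{epsilon, d, e, h}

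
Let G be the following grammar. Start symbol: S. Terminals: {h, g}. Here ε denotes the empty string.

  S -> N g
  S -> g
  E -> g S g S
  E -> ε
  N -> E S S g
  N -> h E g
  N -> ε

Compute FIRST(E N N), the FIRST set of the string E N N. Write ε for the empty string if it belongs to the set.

{ε, g, h}

FIRST(E): from E->g S g S we get {g}; from E->ε we get {ε}. So FIRST(E) = {ε, g}.
FIRST(S): from S->N g we get {g, h}; from S->g we get {g}. So FIRST(S) = {g, h}.
FIRST(N): from N->E S S g we get {g, h}; from N->h E g we get {h}; from N->ε we get {ε}. So FIRST(N) = {ε, g, h}.
FIRST(E N N): take FIRST of each symbol in turn, carrying on past any symbol whose FIRST contains ε; result {ε, g, h}.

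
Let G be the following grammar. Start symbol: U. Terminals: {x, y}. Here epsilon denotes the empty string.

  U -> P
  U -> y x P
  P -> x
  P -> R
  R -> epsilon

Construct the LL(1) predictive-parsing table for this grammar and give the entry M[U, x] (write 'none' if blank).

U -> P

FIRST(R) = {epsilon}
FIRST(P) = {epsilon, x}  (via R)
FIRST(U) = {epsilon, x, y}  (via P)
FOLLOW(U) includes $ since U is the start symbol.
FOLLOW(U): U appears on no right-hand side. Thus FOLLOW(U) = {$}.
For U -> P: FIRST(P) = {epsilon, x}, so it goes in M[U, t] for t ∈ {x}; since epsilon ∈ FIRST, also for every t ∈ FOLLOW(U) = {$}.
For U -> y x P: FIRST(y x P) = {y}, so it goes in M[U, t] for t ∈ {y}.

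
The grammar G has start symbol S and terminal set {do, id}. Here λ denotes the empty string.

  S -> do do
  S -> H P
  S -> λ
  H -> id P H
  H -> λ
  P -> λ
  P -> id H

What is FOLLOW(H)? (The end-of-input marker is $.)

{$, id}

FIRST(H) = {λ, id}
FIRST(P) = {λ, id}
FIRST(S) = {λ, do, id}  (via H P)
FOLLOW(S) includes $ since S is the start symbol.
FOLLOW(S): S appears on no right-hand side. Thus FOLLOW(S) = {$}.
FOLLOW(H): in S->H P, H is followed by P with FIRST {λ, id}; in S->H P, the suffix after H is nullable, so FOLLOW(H) ⊇ FOLLOW(S) = {$}; in H->id P H, the suffix after H is empty (adds nothing new); in P->id H, the suffix after H is empty, so FOLLOW(H) ⊇ FOLLOW(P) = {$, id}. Thus FOLLOW(H) = {$, id}.
FOLLOW(P): in S->H P, the suffix after P is empty, so FOLLOW(P) ⊇ FOLLOW(S) = {$}; in H->id P H, P is followed by H with FIRST {λ, id}; in H->id P H, the suffix after P is nullable, so FOLLOW(P) ⊇ FOLLOW(H) = {$, id}. Thus FOLLOW(P) = {$, id}.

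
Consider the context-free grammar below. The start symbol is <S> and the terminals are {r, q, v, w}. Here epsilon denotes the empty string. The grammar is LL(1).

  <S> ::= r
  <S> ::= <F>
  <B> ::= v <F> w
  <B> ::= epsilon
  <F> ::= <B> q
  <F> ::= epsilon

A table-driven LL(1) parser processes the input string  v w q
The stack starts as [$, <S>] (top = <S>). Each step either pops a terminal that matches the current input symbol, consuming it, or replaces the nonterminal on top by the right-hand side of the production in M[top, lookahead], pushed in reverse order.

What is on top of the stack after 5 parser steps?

step 1: stack=$ <S>  input=v w q $  — expand <S> ::= <F>
step 2: stack=$ <F>  input=v w q $  — expand <F> ::= <B> q
step 3: stack=$ q <B>  input=v w q $  — expand <B> ::= v <F> w
step 4: stack=$ q w <F> v  input=v w q $  — match v
step 5: stack=$ q w <F>  input=w q $  — expand <F> ::= epsilon
Stack after step 5: $ q w (top = w).

w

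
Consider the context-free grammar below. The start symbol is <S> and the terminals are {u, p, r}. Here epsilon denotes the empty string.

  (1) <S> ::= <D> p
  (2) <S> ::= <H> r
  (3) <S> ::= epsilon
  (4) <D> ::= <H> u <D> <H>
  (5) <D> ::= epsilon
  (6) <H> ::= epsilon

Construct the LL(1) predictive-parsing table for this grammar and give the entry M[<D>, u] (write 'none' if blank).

<D> ::= <H> u <D> <H>

FIRST(<H>) = {epsilon}
FIRST(<D>) = {epsilon, u}  (via <H> u <D> <H>)
FIRST(<S>) = {epsilon, p, r, u}  (via <D> p, <H> r)
FOLLOW(<S>) includes $ since <S> is the start symbol.
FOLLOW(<D>): in <S>::=<D> p, <D> is followed by p with FIRST {p}; in <D>::=<H> u <D> <H>, <D> is followed by <H> with FIRST {epsilon}; in <D>::=<H> u <D> <H>, the suffix after <D> is nullable (adds nothing new). Thus FOLLOW(<D>) = {p}.
For <D> ::= <H> u <D> <H>: FIRST(<H> u <D> <H>) = {u}, so it goes in M[<D>, t] for t ∈ {u}.
For <D> ::= epsilon: FIRST(epsilon) = {epsilon}, so it goes in M[<D>, t] for t ∈ {}; since epsilon ∈ FIRST, also for every t ∈ FOLLOW(<D>) = {p}.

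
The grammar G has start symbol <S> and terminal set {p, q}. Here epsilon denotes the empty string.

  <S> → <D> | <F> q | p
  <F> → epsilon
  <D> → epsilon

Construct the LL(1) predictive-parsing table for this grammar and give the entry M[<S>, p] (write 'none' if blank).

<S> → p

FIRST(<F>): from <F>→epsilon we get {epsilon}. So FIRST(<F>) = {epsilon}.
FIRST(<D>): from <D>→epsilon we get {epsilon}. So FIRST(<D>) = {epsilon}.
FIRST(<S>): from <S>→<D> we get {epsilon}; from <S>→<F> q we get {q}; from <S>→p we get {p}. So FIRST(<S>) = {epsilon, p, q}.
FOLLOW(<S>) includes $ since <S> is the start symbol.
FOLLOW(<S>): <S> appears on no right-hand side. Thus FOLLOW(<S>) = {$}.
For <S> → <D>: FIRST(<D>) = {epsilon}, so it goes in M[<S>, t] for t ∈ {}; since epsilon ∈ FIRST, also for every t ∈ FOLLOW(<S>) = {$}.
For <S> → <F> q: FIRST(<F> q) = {q}, so it goes in M[<S>, t] for t ∈ {q}.
For <S> → p: FIRST(p) = {p}, so it goes in M[<S>, t] for t ∈ {p}.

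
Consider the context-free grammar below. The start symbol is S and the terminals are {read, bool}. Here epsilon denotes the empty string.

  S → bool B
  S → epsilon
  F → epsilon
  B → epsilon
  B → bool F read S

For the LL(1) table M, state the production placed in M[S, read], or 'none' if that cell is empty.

none

FIRST(S) = {epsilon, bool}
FIRST(F) = {epsilon}
FIRST(B) = {epsilon, bool}
FOLLOW(S) includes $ since S is the start symbol.
FOLLOW(S): in B→bool F read S, the suffix after S is empty, so FOLLOW(S) ⊇ FOLLOW(B) = {$}. Thus FOLLOW(S) = {$}.
FOLLOW(B): in S→bool B, the suffix after B is empty, so FOLLOW(B) ⊇ FOLLOW(S) = {$}. Thus FOLLOW(B) = {$}.
For S → bool B: FIRST(bool B) = {bool}, so it goes in M[S, t] for t ∈ {bool}.
For S → epsilon: FIRST(epsilon) = {epsilon}, so it goes in M[S, t] for t ∈ {}; since epsilon ∈ FIRST, also for every t ∈ FOLLOW(S) = {$}.
None of these place a production in M[S, read].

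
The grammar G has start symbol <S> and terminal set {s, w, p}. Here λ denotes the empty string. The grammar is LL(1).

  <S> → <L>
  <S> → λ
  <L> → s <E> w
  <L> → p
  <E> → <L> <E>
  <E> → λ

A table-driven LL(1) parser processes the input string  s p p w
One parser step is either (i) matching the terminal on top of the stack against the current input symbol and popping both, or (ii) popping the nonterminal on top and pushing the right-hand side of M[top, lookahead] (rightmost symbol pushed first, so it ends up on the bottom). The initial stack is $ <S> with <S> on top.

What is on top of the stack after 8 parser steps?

     Stack        Input      Action
  1  $ <S>        s p p w $  expand <S> → <L>
  2  $ <L>        s p p w $  expand <L> → s <E> w
  3  $ w <E> s    s p p w $  match s
  4  $ w <E>      p p w $    expand <E> → <L> <E>
  5  $ w <E> <L>  p p w $    expand <L> → p
  6  $ w <E> p    p p w $    match p
  7  $ w <E>      p w $      expand <E> → <L> <E>
  8  $ w <E> <L>  p w $      expand <L> → p
Stack after step 8: $ w <E> p (top = p).

p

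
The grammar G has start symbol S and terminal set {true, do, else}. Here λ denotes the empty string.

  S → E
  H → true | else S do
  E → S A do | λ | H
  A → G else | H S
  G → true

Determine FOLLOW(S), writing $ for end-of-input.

{$, do, else, true}

FIRST(H): from H→true we get {true}; from H→else S do we get {else}. So FIRST(H) = {else, true}.
FIRST(G): from G→true we get {true}. So FIRST(G) = {true}.
FIRST(A): from A→G else we get {true}; from A→H S we get {else, true}. So FIRST(A) = {else, true}.
FIRST(S): from S→E we get {λ, else, true}. So FIRST(S) = {λ, else, true}.
FIRST(E): from E→S A do we get {else, true}; from E→λ we get {λ}; from E→H we get {else, true}. So FIRST(E) = {λ, else, true}.
FOLLOW(S) includes $ since S is the start symbol.
FOLLOW(A): in E→S A do, A is followed by do with FIRST {do}. Thus FOLLOW(A) = {do}.
FOLLOW(S): in H→else S do, S is followed by do with FIRST {do}; in E→S A do, S is followed by A do with FIRST {else, true}; in A→H S, the suffix after S is empty, so FOLLOW(S) ⊇ FOLLOW(A) = {do}. Thus FOLLOW(S) = {$, do, else, true}.
FOLLOW(E): in S→E, the suffix after E is empty, so FOLLOW(E) ⊇ FOLLOW(S) = {$, do, else, true}. Thus FOLLOW(E) = {$, do, else, true}.
FOLLOW(H): in E→H, the suffix after H is empty, so FOLLOW(H) ⊇ FOLLOW(E) = {$, do, else, true}; in A→H S, H is followed by S with FIRST {λ, else, true}; in A→H S, the suffix after H is nullable, so FOLLOW(H) ⊇ FOLLOW(A) = {do}. Thus FOLLOW(H) = {$, do, else, true}.
FOLLOW(G): in A→G else, G is followed by else with FIRST {else}. Thus FOLLOW(G) = {else}.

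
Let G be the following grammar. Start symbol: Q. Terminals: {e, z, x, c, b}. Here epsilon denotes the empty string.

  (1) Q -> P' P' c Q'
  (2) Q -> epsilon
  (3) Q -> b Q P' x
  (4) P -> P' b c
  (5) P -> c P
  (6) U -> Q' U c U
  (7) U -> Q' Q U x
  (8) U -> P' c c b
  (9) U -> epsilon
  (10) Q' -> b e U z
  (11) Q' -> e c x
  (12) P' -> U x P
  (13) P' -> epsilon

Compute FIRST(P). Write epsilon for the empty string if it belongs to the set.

FIRST(Q') = {b, e}
FIRST(Q) = {epsilon, b, c, e, x}  (via P' P' c Q')
FIRST(P) = {b, c, e, x}  (via P' b c)
FIRST(U) = {epsilon, b, c, e, x}  (via Q' U c U, Q' Q U x, P' c c b)
FIRST(P') = {epsilon, b, c, e, x}  (via U x P)

{b, c, e, x}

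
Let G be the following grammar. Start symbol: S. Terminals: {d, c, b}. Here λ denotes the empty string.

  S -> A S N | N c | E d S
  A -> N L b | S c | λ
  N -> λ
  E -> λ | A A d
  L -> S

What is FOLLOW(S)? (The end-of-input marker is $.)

{$, b, c}

FIRST(N) = {λ}
FIRST(S) = {c, d}  (via A S N, N c, E d S)
FIRST(L) = {c, d}  (via S)
FIRST(A) = {λ, c, d}  (via N L b, S c)
FIRST(E) = {λ, c, d}  (via A A d)
FOLLOW(S) includes $ since S is the start symbol.
FOLLOW(A): in S->A S N, A is followed by S N with FIRST {c, d}; in E->A A d (occurrence 1), A is followed by A d with FIRST {c, d}; in E->A A d (occurrence 2), A is followed by d with FIRST {d}. Thus FOLLOW(A) = {c, d}.
FOLLOW(E): in S->E d S, E is followed by d S with FIRST {d}. Thus FOLLOW(E) = {d}.
FOLLOW(L): in A->N L b, L is followed by b with FIRST {b}. Thus FOLLOW(L) = {b}.
FOLLOW(S): in S->A S N, S is followed by N with FIRST {λ}; in S->A S N, the suffix after S is nullable (adds nothing new); in S->E d S, the suffix after S is empty (adds nothing new); in A->S c, S is followed by c with FIRST {c}; in L->S, the suffix after S is empty, so FOLLOW(S) ⊇ FOLLOW(L) = {b}. Thus FOLLOW(S) = {$, b, c}.
FOLLOW(N): in S->A S N, the suffix after N is empty, so FOLLOW(N) ⊇ FOLLOW(S) = {$, b, c}; in S->N c, N is followed by c with FIRST {c}; in A->N L b, N is followed by L b with FIRST {c, d}. Thus FOLLOW(N) = {$, b, c, d}.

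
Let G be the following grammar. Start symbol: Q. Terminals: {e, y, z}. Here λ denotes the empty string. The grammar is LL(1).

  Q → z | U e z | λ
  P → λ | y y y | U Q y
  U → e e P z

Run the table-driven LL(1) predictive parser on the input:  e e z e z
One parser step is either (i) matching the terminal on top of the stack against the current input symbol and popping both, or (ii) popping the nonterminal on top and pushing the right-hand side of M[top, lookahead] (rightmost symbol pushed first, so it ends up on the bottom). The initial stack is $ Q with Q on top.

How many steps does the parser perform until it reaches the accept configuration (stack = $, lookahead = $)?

8

     Stack          Input        Action
  1  $ Q            e e z e z $  expand Q → U e z
  2  $ z e U        e e z e z $  expand U → e e P z
  3  $ z e z P e e  e e z e z $  match e
  4  $ z e z P e    e z e z $    match e
  5  $ z e z P      z e z $      expand P → λ
  6  $ z e z        z e z $      match z
  7  $ z e          e z $        match e
  8  $ z            z $          match z
Accept reached after 8 steps.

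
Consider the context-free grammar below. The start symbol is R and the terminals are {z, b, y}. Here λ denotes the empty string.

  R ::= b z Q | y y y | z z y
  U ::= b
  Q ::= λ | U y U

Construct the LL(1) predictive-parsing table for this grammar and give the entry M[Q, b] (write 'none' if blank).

Q ::= U y U

FIRST(R) = {b, y, z}
FIRST(U) = {b}
FIRST(Q) = {λ, b}  (via U y U)
FOLLOW(R) includes $ since R is the start symbol.
FOLLOW(R): R appears on no right-hand side. Thus FOLLOW(R) = {$}.
FOLLOW(Q): in R::=b z Q, the suffix after Q is empty, so FOLLOW(Q) ⊇ FOLLOW(R) = {$}. Thus FOLLOW(Q) = {$}.
For Q ::= λ: FIRST(λ) = {λ}, so it goes in M[Q, t] for t ∈ {}; since λ ∈ FIRST, also for every t ∈ FOLLOW(Q) = {$}.
For Q ::= U y U: FIRST(U y U) = {b}, so it goes in M[Q, t] for t ∈ {b}.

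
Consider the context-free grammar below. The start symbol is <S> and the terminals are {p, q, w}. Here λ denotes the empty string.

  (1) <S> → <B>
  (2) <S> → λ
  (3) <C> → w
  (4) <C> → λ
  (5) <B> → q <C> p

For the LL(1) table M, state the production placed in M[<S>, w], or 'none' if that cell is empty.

FIRST(<C>): from <C>→w we get {w}; from <C>→λ we get {λ}. So FIRST(<C>) = {λ, w}.
FIRST(<B>): from <B>→q <C> p we get {q}. So FIRST(<B>) = {q}.
FIRST(<S>): from <S>→<B> we get {q}; from <S>→λ we get {λ}. So FIRST(<S>) = {λ, q}.
FOLLOW(<S>) includes $ since <S> is the start symbol.
FOLLOW(<S>): <S> appears on no right-hand side. Thus FOLLOW(<S>) = {$}.
For <S> → <B>: FIRST(<B>) = {q}, so it goes in M[<S>, t] for t ∈ {q}.
For <S> → λ: FIRST(λ) = {λ}, so it goes in M[<S>, t] for t ∈ {}; since λ ∈ FIRST, also for every t ∈ FOLLOW(<S>) = {$}.
None of these place a production in M[<S>, w].

none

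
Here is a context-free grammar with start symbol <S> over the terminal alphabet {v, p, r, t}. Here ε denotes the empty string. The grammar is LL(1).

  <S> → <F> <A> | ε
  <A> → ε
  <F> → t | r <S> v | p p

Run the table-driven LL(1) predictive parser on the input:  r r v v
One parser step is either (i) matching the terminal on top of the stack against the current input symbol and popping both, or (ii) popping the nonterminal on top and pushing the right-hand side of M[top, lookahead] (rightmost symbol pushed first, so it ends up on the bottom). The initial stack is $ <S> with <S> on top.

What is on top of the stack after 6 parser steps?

     Stack                Input      Action
  1  $ <S>                r r v v $  expand <S> → <F> <A>
  2  $ <A> <F>            r r v v $  expand <F> → r <S> v
  3  $ <A> v <S> r        r r v v $  match r
  4  $ <A> v <S>          r v v $    expand <S> → <F> <A>
  5  $ <A> v <A> <F>      r v v $    expand <F> → r <S> v
  6  $ <A> v <A> v <S> r  r v v $    match r
Stack after step 6: $ <A> v <A> v <S> (top = <S>).

<S>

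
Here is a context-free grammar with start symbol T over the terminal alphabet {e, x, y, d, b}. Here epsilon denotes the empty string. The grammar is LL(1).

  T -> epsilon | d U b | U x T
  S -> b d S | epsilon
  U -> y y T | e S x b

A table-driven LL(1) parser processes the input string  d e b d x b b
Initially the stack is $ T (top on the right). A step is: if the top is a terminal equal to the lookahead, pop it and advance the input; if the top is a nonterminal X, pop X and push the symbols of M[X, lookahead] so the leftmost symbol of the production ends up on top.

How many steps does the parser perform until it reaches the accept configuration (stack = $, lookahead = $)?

11

step 1: stack=$ T  input=d e b d x b b $  — expand T -> d U b
step 2: stack=$ b U d  input=d e b d x b b $  — match d
step 3: stack=$ b U  input=e b d x b b $  — expand U -> e S x b
step 4: stack=$ b b x S e  input=e b d x b b $  — match e
step 5: stack=$ b b x S  input=b d x b b $  — expand S -> b d S
step 6: stack=$ b b x S d b  input=b d x b b $  — match b
step 7: stack=$ b b x S d  input=d x b b $  — match d
step 8: stack=$ b b x S  input=x b b $  — expand S -> epsilon
step 9: stack=$ b b x  input=x b b $  — match x
step 10: stack=$ b b  input=b b $  — match b
step 11: stack=$ b  input=b $  — match b
Accept reached after 11 steps.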